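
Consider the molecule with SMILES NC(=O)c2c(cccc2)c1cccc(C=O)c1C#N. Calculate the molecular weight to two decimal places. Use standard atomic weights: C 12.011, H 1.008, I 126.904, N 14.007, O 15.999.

First, the molecular formula is C15H10N2O2 (counting implicit H from valence).
  C: 15 × 12.011 = 180.165
  H: 10 × 1.008 = 10.080
  N: 2 × 14.007 = 28.014
  O: 2 × 15.999 = 31.998
Sum: 15×12.011 + 10×1.008 + 2×14.007 + 2×15.999 = 250.257 → 250.26 g/mol.

250.26 g/mol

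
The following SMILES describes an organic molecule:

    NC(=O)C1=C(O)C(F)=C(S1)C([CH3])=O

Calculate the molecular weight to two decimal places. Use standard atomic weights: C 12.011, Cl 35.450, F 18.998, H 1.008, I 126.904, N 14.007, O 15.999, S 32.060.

First, the molecular formula is C7H6FNO3S (counting implicit H from valence).
  C: 7 × 12.011 = 84.077
  F: 1 × 18.998 = 18.998
  H: 6 × 1.008 = 6.048
  N: 1 × 14.007 = 14.007
  O: 3 × 15.999 = 47.997
  S: 1 × 32.060 = 32.060
Sum: 7×12.011 + 1×18.998 + 6×1.008 + 1×14.007 + 3×15.999 + 1×32.060 = 203.187 → 203.19 g/mol.

203.19 g/mol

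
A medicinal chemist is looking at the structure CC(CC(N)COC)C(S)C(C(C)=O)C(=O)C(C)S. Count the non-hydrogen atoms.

Every atom symbol written in the SMILES (organic subset) is one heavy atom; implicit H are not written.
Heavy atoms by element → C:13, N:1, O:3, S:2.
Total: 19.

19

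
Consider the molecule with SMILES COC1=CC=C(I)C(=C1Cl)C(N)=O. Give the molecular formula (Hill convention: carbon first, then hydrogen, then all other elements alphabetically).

Walk through each heavy atom and fill implicit hydrogens from standard valence (C 4, N 3, O 2, S 2, halogen 1):
  atom 1: C, bond orders sum to 1 (valence 4) → 3 H
  atom 2: O, bond orders sum to 2 (valence 2) → 0 H
  atom 3: C, bond orders sum to 4 (valence 4) → 0 H
  atom 4: C, bond orders sum to 3 (valence 4) → 1 H
  atom 5: C, bond orders sum to 3 (valence 4) → 1 H
  atom 6: C, bond orders sum to 4 (valence 4) → 0 H
  atom 7: I (halogen, monovalent) → 0 H
  atom 8: C, bond orders sum to 4 (valence 4) → 0 H
  atom 9: C, bond orders sum to 4 (valence 4) → 0 H
  atom 10: Cl (halogen, monovalent) → 0 H
  atom 11: C, bond orders sum to 4 (valence 4) → 0 H
  atom 12: N, bond orders sum to 1 (valence 3) → 2 H
  atom 13: O, bond orders sum to 2 (valence 2) → 0 H
Totals → C:8, H:7, Cl:1, I:1, N:1, O:2.
In Hill order: C8H7ClINO2.

C8H7ClINO2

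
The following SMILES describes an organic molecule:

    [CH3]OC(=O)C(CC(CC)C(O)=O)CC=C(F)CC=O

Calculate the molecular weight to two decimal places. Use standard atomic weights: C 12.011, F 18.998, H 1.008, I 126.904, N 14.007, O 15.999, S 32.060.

First, the molecular formula is C13H19FO5 (counting implicit H from valence).
  C: 13 × 12.011 = 156.143
  F: 1 × 18.998 = 18.998
  H: 19 × 1.008 = 19.152
  O: 5 × 15.999 = 79.995
Sum: 13×12.011 + 1×18.998 + 19×1.008 + 5×15.999 = 274.288 → 274.29 g/mol.

274.29 g/mol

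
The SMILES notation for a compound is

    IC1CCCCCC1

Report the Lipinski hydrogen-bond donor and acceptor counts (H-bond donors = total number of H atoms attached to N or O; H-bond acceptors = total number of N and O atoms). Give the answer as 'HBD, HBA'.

0, 0

Donors: find every N or O and count the H atoms it carries.
  (no N or O atoms present)
Lipinski HBD = 0.
Acceptors: N atoms = 0, O atoms = 0 → HBA = 0.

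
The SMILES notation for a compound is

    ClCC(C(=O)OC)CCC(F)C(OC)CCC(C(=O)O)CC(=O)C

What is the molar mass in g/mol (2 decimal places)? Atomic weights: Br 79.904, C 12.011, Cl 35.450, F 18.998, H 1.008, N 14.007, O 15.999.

368.83 g/mol

First, the molecular formula is C16H26ClFO6 (counting implicit H from valence).
  C: 16 × 12.011 = 192.176
  Cl: 1 × 35.450 = 35.450
  F: 1 × 18.998 = 18.998
  H: 26 × 1.008 = 26.208
  O: 6 × 15.999 = 95.994
Sum: 16×12.011 + 1×35.450 + 1×18.998 + 26×1.008 + 6×15.999 = 368.826 → 368.83 g/mol.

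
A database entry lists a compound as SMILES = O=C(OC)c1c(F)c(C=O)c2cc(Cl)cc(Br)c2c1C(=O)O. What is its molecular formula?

C14H7BrClFO5

Walk through each heavy atom and fill implicit hydrogens from standard valence (C 4, N 3, O 2, S 2, halogen 1); for lowercase aromatic atoms, an aromatic c carries 1 H when it has two neighbours and 0 H with three, and aromatic n carries 0 H:
  atom 1: O, bond orders sum to 2 (valence 2) → 0 H
  atom 2: C, bond orders sum to 4 (valence 4) → 0 H
  atom 3: O, bond orders sum to 2 (valence 2) → 0 H
  atom 4: C, bond orders sum to 1 (valence 4) → 3 H
  atom 5: aromatic c, 3 neighbours → 0 H
  atom 6: aromatic c, 3 neighbours → 0 H
  atom 7: F (halogen, monovalent) → 0 H
  atom 8: aromatic c, 3 neighbours → 0 H
  atom 9: C, bond orders sum to 3 (valence 4) → 1 H
  atom 10: O, bond orders sum to 2 (valence 2) → 0 H
  atom 11: aromatic c, 3 neighbours → 0 H
  atom 12: aromatic c, 2 neighbours → 1 H
  atom 13: aromatic c, 3 neighbours → 0 H
  atom 14: Cl (halogen, monovalent) → 0 H
  atom 15: aromatic c, 2 neighbours → 1 H
  atom 16: aromatic c, 3 neighbours → 0 H
  atom 17: Br (halogen, monovalent) → 0 H
  atom 18: aromatic c, 3 neighbours → 0 H
  atom 19: aromatic c, 3 neighbours → 0 H
  atom 20: C, bond orders sum to 4 (valence 4) → 0 H
  atom 21: O, bond orders sum to 2 (valence 2) → 0 H
  atom 22: O, bond orders sum to 1 (valence 2) → 1 H
Totals → C:14, H:7, Br:1, Cl:1, F:1, O:5.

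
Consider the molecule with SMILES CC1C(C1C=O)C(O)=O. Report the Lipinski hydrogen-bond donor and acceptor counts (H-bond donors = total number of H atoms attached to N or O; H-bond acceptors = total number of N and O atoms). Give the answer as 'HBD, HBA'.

Donors: find every N or O and count the H atoms it carries.
  atom 6 (O): bond orders sum to 2 → 0 H
  atom 8 (O): bond orders sum to 1 → 1 H
  atom 9 (O): bond orders sum to 2 → 0 H
Lipinski HBD = 1.
Acceptors: N atoms = 0, O atoms = 3 → HBA = 3.

1, 3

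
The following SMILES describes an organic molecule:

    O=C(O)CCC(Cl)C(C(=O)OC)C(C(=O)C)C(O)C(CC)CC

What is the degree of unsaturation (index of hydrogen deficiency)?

3

Molecular formula: C16H27ClO6.
DoU = (2C + 2 + N − H − X) / 2, where X is the halogen count and O/S are ignored.
    = (2·16 + 2 + 0 − 27 − 1) / 2 = 6 / 2 = 3.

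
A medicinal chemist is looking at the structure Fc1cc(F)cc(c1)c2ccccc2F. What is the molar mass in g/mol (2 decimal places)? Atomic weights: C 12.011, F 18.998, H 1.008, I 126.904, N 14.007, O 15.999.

First, the molecular formula is C12H7F3 (counting implicit H from valence).
  C: 12 × 12.011 = 144.132
  F: 3 × 18.998 = 56.994
  H: 7 × 1.008 = 7.056
Sum: 12×12.011 + 3×18.998 + 7×1.008 = 208.182 → 208.18 g/mol.

208.18 g/mol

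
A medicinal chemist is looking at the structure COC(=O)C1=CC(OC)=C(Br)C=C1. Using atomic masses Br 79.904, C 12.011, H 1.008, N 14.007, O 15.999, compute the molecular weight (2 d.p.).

First, the molecular formula is C9H9BrO3 (counting implicit H from valence).
  Br: 1 × 79.904 = 79.904
  C: 9 × 12.011 = 108.099
  H: 9 × 1.008 = 9.072
  O: 3 × 15.999 = 47.997
Sum: 1×79.904 + 9×12.011 + 9×1.008 + 3×15.999 = 245.072 → 245.07 g/mol.

245.07 g/mol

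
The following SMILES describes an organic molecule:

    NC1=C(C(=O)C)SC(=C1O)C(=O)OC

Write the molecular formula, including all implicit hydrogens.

Walk through each heavy atom and fill implicit hydrogens from standard valence (C 4, N 3, O 2, S 2, halogen 1):
  atom 1: N, bond orders sum to 1 (valence 3) → 2 H
  atom 2: C, bond orders sum to 4 (valence 4) → 0 H
  atom 3: C, bond orders sum to 4 (valence 4) → 0 H
  atom 4: C, bond orders sum to 4 (valence 4) → 0 H
  atom 5: O, bond orders sum to 2 (valence 2) → 0 H
  atom 6: C, bond orders sum to 1 (valence 4) → 3 H
  atom 7: S, bond orders sum to 2 (valence 2) → 0 H
  atom 8: C, bond orders sum to 4 (valence 4) → 0 H
  atom 9: C, bond orders sum to 4 (valence 4) → 0 H
  atom 10: O, bond orders sum to 1 (valence 2) → 1 H
  atom 11: C, bond orders sum to 4 (valence 4) → 0 H
  atom 12: O, bond orders sum to 2 (valence 2) → 0 H
  atom 13: O, bond orders sum to 2 (valence 2) → 0 H
  atom 14: C, bond orders sum to 1 (valence 4) → 3 H
Totals → C:8, H:9, N:1, O:4, S:1.
In Hill order: C8H9NO4S.

C8H9NO4S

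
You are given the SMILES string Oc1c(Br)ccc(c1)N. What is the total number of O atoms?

1

Scan the SMILES for O atoms (remember two-letter symbols like Cl and Br are single atoms).
Oxygen count: 1.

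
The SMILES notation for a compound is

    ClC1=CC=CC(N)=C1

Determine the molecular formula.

Walk through each heavy atom and fill implicit hydrogens from standard valence (C 4, N 3, O 2, S 2, halogen 1):
  atom 1: Cl (halogen, monovalent) → 0 H
  atom 2: C, bond orders sum to 4 (valence 4) → 0 H
  atom 3: C, bond orders sum to 3 (valence 4) → 1 H
  atom 4: C, bond orders sum to 3 (valence 4) → 1 H
  atom 5: C, bond orders sum to 3 (valence 4) → 1 H
  atom 6: C, bond orders sum to 4 (valence 4) → 0 H
  atom 7: N, bond orders sum to 1 (valence 3) → 2 H
  atom 8: C, bond orders sum to 3 (valence 4) → 1 H
Totals → C:6, H:6, Cl:1, N:1.

C6H6ClN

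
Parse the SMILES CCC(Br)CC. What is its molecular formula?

C5H11Br

Walk through each heavy atom and fill implicit hydrogens from standard valence (C 4, N 3, O 2, S 2, halogen 1):
  atom 1: C, bond orders sum to 1 (valence 4) → 3 H
  atom 2: C, bond orders sum to 2 (valence 4) → 2 H
  atom 3: C, bond orders sum to 3 (valence 4) → 1 H
  atom 4: Br (halogen, monovalent) → 0 H
  atom 5: C, bond orders sum to 2 (valence 4) → 2 H
  atom 6: C, bond orders sum to 1 (valence 4) → 3 H
Totals → C:5, H:11, Br:1.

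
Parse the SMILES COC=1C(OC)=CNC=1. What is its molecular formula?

C6H9NO2

Walk through each heavy atom and fill implicit hydrogens from standard valence (C 4, N 3, O 2, S 2, halogen 1):
  atom 1: C, bond orders sum to 1 (valence 4) → 3 H
  atom 2: O, bond orders sum to 2 (valence 2) → 0 H
  atom 3: C, bond orders sum to 4 (valence 4) → 0 H
  atom 4: C, bond orders sum to 4 (valence 4) → 0 H
  atom 5: O, bond orders sum to 2 (valence 2) → 0 H
  atom 6: C, bond orders sum to 1 (valence 4) → 3 H
  atom 7: C, bond orders sum to 3 (valence 4) → 1 H
  atom 8: N, bond orders sum to 2 (valence 3) → 1 H
  atom 9: C, bond orders sum to 3 (valence 4) → 1 H
Totals → C:6, H:9, N:1, O:2.
In Hill order: C6H9NO2.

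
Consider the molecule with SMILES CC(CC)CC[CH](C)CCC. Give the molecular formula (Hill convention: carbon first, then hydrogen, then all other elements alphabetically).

Walk through each heavy atom and fill implicit hydrogens from standard valence (C 4, N 3, O 2, S 2, halogen 1):
  atom 1: C, bond orders sum to 1 (valence 4) → 3 H
  atom 2: C, bond orders sum to 3 (valence 4) → 1 H
  atom 3: C, bond orders sum to 2 (valence 4) → 2 H
  atom 4: C, bond orders sum to 1 (valence 4) → 3 H
  atom 5: C, bond orders sum to 2 (valence 4) → 2 H
  atom 6: C, bond orders sum to 2 (valence 4) → 2 H
  atom 7: C with explicit H count 1
  atom 8: C, bond orders sum to 1 (valence 4) → 3 H
  atom 9: C, bond orders sum to 2 (valence 4) → 2 H
  atom 10: C, bond orders sum to 2 (valence 4) → 2 H
  atom 11: C, bond orders sum to 1 (valence 4) → 3 H
Totals → C:11, H:24.

C11H24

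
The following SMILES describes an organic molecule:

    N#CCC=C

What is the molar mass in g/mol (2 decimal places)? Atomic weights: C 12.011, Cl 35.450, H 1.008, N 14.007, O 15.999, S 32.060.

First, the molecular formula is C4H5N (counting implicit H from valence).
  C: 4 × 12.011 = 48.044
  H: 5 × 1.008 = 5.040
  N: 1 × 14.007 = 14.007
Sum: 4×12.011 + 5×1.008 + 1×14.007 = 67.091 → 67.09 g/mol.

67.09 g/mol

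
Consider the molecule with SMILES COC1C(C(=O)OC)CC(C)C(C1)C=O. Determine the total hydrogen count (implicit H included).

18

Walk through each heavy atom and fill implicit hydrogens from standard valence (C 4, N 3, O 2, S 2, halogen 1):
  atom 1: C, bond orders sum to 1 (valence 4) → 3 H
  atom 2: O, bond orders sum to 2 (valence 2) → 0 H
  atom 3: C, bond orders sum to 3 (valence 4) → 1 H
  atom 4: C, bond orders sum to 3 (valence 4) → 1 H
  atom 5: C, bond orders sum to 4 (valence 4) → 0 H
  atom 6: O, bond orders sum to 2 (valence 2) → 0 H
  atom 7: O, bond orders sum to 2 (valence 2) → 0 H
  atom 8: C, bond orders sum to 1 (valence 4) → 3 H
  atom 9: C, bond orders sum to 2 (valence 4) → 2 H
  atom 10: C, bond orders sum to 3 (valence 4) → 1 H
  atom 11: C, bond orders sum to 1 (valence 4) → 3 H
  atom 12: C, bond orders sum to 3 (valence 4) → 1 H
  atom 13: C, bond orders sum to 2 (valence 4) → 2 H
  atom 14: C, bond orders sum to 3 (valence 4) → 1 H
  atom 15: O, bond orders sum to 2 (valence 2) → 0 H
Total hydrogens: 18.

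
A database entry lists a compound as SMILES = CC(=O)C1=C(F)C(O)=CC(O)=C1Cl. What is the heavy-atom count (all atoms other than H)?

13

Every atom symbol written in the SMILES (organic subset) is one heavy atom; implicit H are not written.
Heavy atoms by element → C:8, Cl:1, F:1, O:3.
Total: 13.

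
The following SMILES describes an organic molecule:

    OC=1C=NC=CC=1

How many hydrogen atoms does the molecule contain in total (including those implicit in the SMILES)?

5

Walk through each heavy atom and fill implicit hydrogens from standard valence (C 4, N 3, O 2, S 2, halogen 1):
  atom 1: O, bond orders sum to 1 (valence 2) → 1 H
  atom 2: C, bond orders sum to 4 (valence 4) → 0 H
  atom 3: C, bond orders sum to 3 (valence 4) → 1 H
  atom 4: N, bond orders sum to 3 (valence 3) → 0 H
  atom 5: C, bond orders sum to 3 (valence 4) → 1 H
  atom 6: C, bond orders sum to 3 (valence 4) → 1 H
  atom 7: C, bond orders sum to 3 (valence 4) → 1 H
Total hydrogens: 5.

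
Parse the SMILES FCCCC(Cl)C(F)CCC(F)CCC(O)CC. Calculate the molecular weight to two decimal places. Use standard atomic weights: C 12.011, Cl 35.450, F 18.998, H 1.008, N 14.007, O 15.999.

288.78 g/mol

First, the molecular formula is C13H24ClF3O (counting implicit H from valence).
  C: 13 × 12.011 = 156.143
  Cl: 1 × 35.450 = 35.450
  F: 3 × 18.998 = 56.994
  H: 24 × 1.008 = 24.192
  O: 1 × 15.999 = 15.999
Sum: 13×12.011 + 1×35.450 + 3×18.998 + 24×1.008 + 1×15.999 = 288.778 → 288.78 g/mol.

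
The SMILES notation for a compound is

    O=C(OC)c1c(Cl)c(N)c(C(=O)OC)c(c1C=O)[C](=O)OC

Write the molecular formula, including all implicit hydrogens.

C13H12ClNO7

Walk through each heavy atom and fill implicit hydrogens from standard valence (C 4, N 3, O 2, S 2, halogen 1); for lowercase aromatic atoms, an aromatic c carries 1 H when it has two neighbours and 0 H with three, and aromatic n carries 0 H:
  atom 1: O, bond orders sum to 2 (valence 2) → 0 H
  atom 2: C, bond orders sum to 4 (valence 4) → 0 H
  atom 3: O, bond orders sum to 2 (valence 2) → 0 H
  atom 4: C, bond orders sum to 1 (valence 4) → 3 H
  atom 5: aromatic c, 3 neighbours → 0 H
  atom 6: aromatic c, 3 neighbours → 0 H
  atom 7: Cl (halogen, monovalent) → 0 H
  atom 8: aromatic c, 3 neighbours → 0 H
  atom 9: N, bond orders sum to 1 (valence 3) → 2 H
  atom 10: aromatic c, 3 neighbours → 0 H
  atom 11: C, bond orders sum to 4 (valence 4) → 0 H
  atom 12: O, bond orders sum to 2 (valence 2) → 0 H
  atom 13: O, bond orders sum to 2 (valence 2) → 0 H
  atom 14: C, bond orders sum to 1 (valence 4) → 3 H
  atom 15: aromatic c, 3 neighbours → 0 H
  atom 16: aromatic c, 3 neighbours → 0 H
  atom 17: C, bond orders sum to 3 (valence 4) → 1 H
  atom 18: O, bond orders sum to 2 (valence 2) → 0 H
  atom 19: C with explicit H count 0
  atom 20: O, bond orders sum to 2 (valence 2) → 0 H
  atom 21: O, bond orders sum to 2 (valence 2) → 0 H
  atom 22: C, bond orders sum to 1 (valence 4) → 3 H
Totals → C:13, H:12, Cl:1, N:1, O:7.
In Hill order: C13H12ClNO7.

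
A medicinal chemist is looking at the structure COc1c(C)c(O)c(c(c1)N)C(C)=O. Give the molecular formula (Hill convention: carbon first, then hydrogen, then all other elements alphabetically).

C10H13NO3

Walk through each heavy atom and fill implicit hydrogens from standard valence (C 4, N 3, O 2, S 2, halogen 1); for lowercase aromatic atoms, an aromatic c carries 1 H when it has two neighbours and 0 H with three, and aromatic n carries 0 H:
  atom 1: C, bond orders sum to 1 (valence 4) → 3 H
  atom 2: O, bond orders sum to 2 (valence 2) → 0 H
  atom 3: aromatic c, 3 neighbours → 0 H
  atom 4: aromatic c, 3 neighbours → 0 H
  atom 5: C, bond orders sum to 1 (valence 4) → 3 H
  atom 6: aromatic c, 3 neighbours → 0 H
  atom 7: O, bond orders sum to 1 (valence 2) → 1 H
  atom 8: aromatic c, 3 neighbours → 0 H
  atom 9: aromatic c, 3 neighbours → 0 H
  atom 10: aromatic c, 2 neighbours → 1 H
  atom 11: N, bond orders sum to 1 (valence 3) → 2 H
  atom 12: C, bond orders sum to 4 (valence 4) → 0 H
  atom 13: C, bond orders sum to 1 (valence 4) → 3 H
  atom 14: O, bond orders sum to 2 (valence 2) → 0 H
Totals → C:10, H:13, N:1, O:3.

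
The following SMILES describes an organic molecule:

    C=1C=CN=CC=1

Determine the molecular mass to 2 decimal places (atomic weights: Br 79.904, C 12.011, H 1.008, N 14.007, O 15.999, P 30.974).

First, the molecular formula is C5H5N (counting implicit H from valence).
  C: 5 × 12.011 = 60.055
  H: 5 × 1.008 = 5.040
  N: 1 × 14.007 = 14.007
Sum: 5×12.011 + 5×1.008 + 1×14.007 = 79.102 → 79.10 g/mol.

79.10 g/mol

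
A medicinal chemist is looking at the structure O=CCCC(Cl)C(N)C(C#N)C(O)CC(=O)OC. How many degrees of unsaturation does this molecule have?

Degree of unsaturation = (number of rings) + (number of π bonds).
Ring closures in the SMILES: 0.
π bonds: 2 double bonds (each 1 DoU), 1 triple bond (each 2 DoU) → 4 DoU from unsaturation.
Total DoU = 0 + 4 = 4.

4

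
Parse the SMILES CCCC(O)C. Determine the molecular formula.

C5H12O

Walk through each heavy atom and fill implicit hydrogens from standard valence (C 4, N 3, O 2, S 2, halogen 1):
  atom 1: C, bond orders sum to 1 (valence 4) → 3 H
  atom 2: C, bond orders sum to 2 (valence 4) → 2 H
  atom 3: C, bond orders sum to 2 (valence 4) → 2 H
  atom 4: C, bond orders sum to 3 (valence 4) → 1 H
  atom 5: O, bond orders sum to 1 (valence 2) → 1 H
  atom 6: C, bond orders sum to 1 (valence 4) → 3 H
Totals → C:5, H:12, O:1.
In Hill order: C5H12O.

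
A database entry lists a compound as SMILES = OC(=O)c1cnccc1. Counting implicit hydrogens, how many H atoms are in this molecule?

5

Walk through each heavy atom and fill implicit hydrogens from standard valence (C 4, N 3, O 2, S 2, halogen 1); for lowercase aromatic atoms, an aromatic c carries 1 H when it has two neighbours and 0 H with three, and aromatic n carries 0 H:
  atom 1: O, bond orders sum to 1 (valence 2) → 1 H
  atom 2: C, bond orders sum to 4 (valence 4) → 0 H
  atom 3: O, bond orders sum to 2 (valence 2) → 0 H
  atom 4: aromatic c, 3 neighbours → 0 H
  atom 5: aromatic c, 2 neighbours → 1 H
  atom 6: aromatic n, 2 neighbours → 0 H
  atom 7: aromatic c, 2 neighbours → 1 H
  atom 8: aromatic c, 2 neighbours → 1 H
  atom 9: aromatic c, 2 neighbours → 1 H
Total hydrogens: 5.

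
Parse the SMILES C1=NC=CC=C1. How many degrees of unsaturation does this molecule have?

Molecular formula: C5H5N.
DoU = (2C + 2 + N − H − X) / 2, where X is the halogen count and O/S are ignored.
    = (2·5 + 2 + 1 − 5 − 0) / 2 = 8 / 2 = 4.

4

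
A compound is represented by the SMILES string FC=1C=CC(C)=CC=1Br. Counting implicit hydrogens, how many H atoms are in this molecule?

6

Walk through each heavy atom and fill implicit hydrogens from standard valence (C 4, N 3, O 2, S 2, halogen 1):
  atom 1: F (halogen, monovalent) → 0 H
  atom 2: C, bond orders sum to 4 (valence 4) → 0 H
  atom 3: C, bond orders sum to 3 (valence 4) → 1 H
  atom 4: C, bond orders sum to 3 (valence 4) → 1 H
  atom 5: C, bond orders sum to 4 (valence 4) → 0 H
  atom 6: C, bond orders sum to 1 (valence 4) → 3 H
  atom 7: C, bond orders sum to 3 (valence 4) → 1 H
  atom 8: C, bond orders sum to 4 (valence 4) → 0 H
  atom 9: Br (halogen, monovalent) → 0 H
Total hydrogens: 6.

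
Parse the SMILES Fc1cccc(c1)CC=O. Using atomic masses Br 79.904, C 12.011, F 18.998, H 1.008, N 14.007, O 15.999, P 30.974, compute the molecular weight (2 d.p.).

138.14 g/mol

First, the molecular formula is C8H7FO (counting implicit H from valence).
  C: 8 × 12.011 = 96.088
  F: 1 × 18.998 = 18.998
  H: 7 × 1.008 = 7.056
  O: 1 × 15.999 = 15.999
Sum: 8×12.011 + 1×18.998 + 7×1.008 + 1×15.999 = 138.141 → 138.14 g/mol.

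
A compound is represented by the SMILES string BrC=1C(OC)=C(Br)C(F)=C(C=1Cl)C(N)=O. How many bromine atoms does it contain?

Scan the SMILES for Br atoms (remember two-letter symbols like Cl and Br are single atoms).
Bromine count: 2.

2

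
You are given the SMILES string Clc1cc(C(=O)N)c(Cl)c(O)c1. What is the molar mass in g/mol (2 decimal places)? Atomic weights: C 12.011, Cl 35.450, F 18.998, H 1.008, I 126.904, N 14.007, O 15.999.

206.02 g/mol

First, the molecular formula is C7H5Cl2NO2 (counting implicit H from valence).
  C: 7 × 12.011 = 84.077
  Cl: 2 × 35.450 = 70.900
  H: 5 × 1.008 = 5.040
  N: 1 × 14.007 = 14.007
  O: 2 × 15.999 = 31.998
Sum: 7×12.011 + 2×35.450 + 5×1.008 + 1×14.007 + 2×15.999 = 206.022 → 206.02 g/mol.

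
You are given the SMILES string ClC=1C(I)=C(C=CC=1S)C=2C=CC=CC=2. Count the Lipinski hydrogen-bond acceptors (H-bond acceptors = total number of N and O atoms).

0

N atoms: 0; O atoms: 0.
Lipinski HBA = 0 + 0 = 0.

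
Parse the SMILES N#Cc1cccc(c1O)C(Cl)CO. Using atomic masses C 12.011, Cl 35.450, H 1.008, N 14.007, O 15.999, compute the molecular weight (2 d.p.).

197.62 g/mol

First, the molecular formula is C9H8ClNO2 (counting implicit H from valence).
  C: 9 × 12.011 = 108.099
  Cl: 1 × 35.450 = 35.450
  H: 8 × 1.008 = 8.064
  N: 1 × 14.007 = 14.007
  O: 2 × 15.999 = 31.998
Sum: 9×12.011 + 1×35.450 + 8×1.008 + 1×14.007 + 2×15.999 = 197.618 → 197.62 g/mol.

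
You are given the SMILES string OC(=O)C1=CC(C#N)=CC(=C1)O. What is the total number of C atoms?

8

Count every carbon token in the SMILES (each C, including those in ring-closure positions and inside branches).
Carbon count: 8.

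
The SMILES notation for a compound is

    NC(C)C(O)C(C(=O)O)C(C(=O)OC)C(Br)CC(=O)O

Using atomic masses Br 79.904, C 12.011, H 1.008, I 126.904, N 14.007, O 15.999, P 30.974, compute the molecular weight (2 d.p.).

First, the molecular formula is C11H18BrNO7 (counting implicit H from valence).
  Br: 1 × 79.904 = 79.904
  C: 11 × 12.011 = 132.121
  H: 18 × 1.008 = 18.144
  N: 1 × 14.007 = 14.007
  O: 7 × 15.999 = 111.993
Sum: 1×79.904 + 11×12.011 + 18×1.008 + 1×14.007 + 7×15.999 = 356.169 → 356.17 g/mol.

356.17 g/mol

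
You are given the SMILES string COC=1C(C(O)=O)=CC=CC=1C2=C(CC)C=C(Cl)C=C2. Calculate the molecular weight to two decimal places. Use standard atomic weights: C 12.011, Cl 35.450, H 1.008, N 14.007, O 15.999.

290.74 g/mol

First, the molecular formula is C16H15ClO3 (counting implicit H from valence).
  C: 16 × 12.011 = 192.176
  Cl: 1 × 35.450 = 35.450
  H: 15 × 1.008 = 15.120
  O: 3 × 15.999 = 47.997
Sum: 16×12.011 + 1×35.450 + 15×1.008 + 3×15.999 = 290.743 → 290.74 g/mol.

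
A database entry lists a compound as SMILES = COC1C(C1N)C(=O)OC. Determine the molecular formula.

C6H11NO3

Walk through each heavy atom and fill implicit hydrogens from standard valence (C 4, N 3, O 2, S 2, halogen 1):
  atom 1: C, bond orders sum to 1 (valence 4) → 3 H
  atom 2: O, bond orders sum to 2 (valence 2) → 0 H
  atom 3: C, bond orders sum to 3 (valence 4) → 1 H
  atom 4: C, bond orders sum to 3 (valence 4) → 1 H
  atom 5: C, bond orders sum to 3 (valence 4) → 1 H
  atom 6: N, bond orders sum to 1 (valence 3) → 2 H
  atom 7: C, bond orders sum to 4 (valence 4) → 0 H
  atom 8: O, bond orders sum to 2 (valence 2) → 0 H
  atom 9: O, bond orders sum to 2 (valence 2) → 0 H
  atom 10: C, bond orders sum to 1 (valence 4) → 3 H
Totals → C:6, H:11, N:1, O:3.
In Hill order: C6H11NO3.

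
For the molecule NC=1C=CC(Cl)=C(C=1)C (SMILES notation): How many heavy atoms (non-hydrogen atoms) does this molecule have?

9

Every atom symbol written in the SMILES (organic subset) is one heavy atom; implicit H are not written.
Heavy atoms by element → C:7, Cl:1, N:1.
Total: 9.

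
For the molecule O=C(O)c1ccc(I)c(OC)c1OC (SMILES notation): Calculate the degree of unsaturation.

Molecular formula: C9H9IO4.
DoU = (2C + 2 + N − H − X) / 2, where X is the halogen count and O/S are ignored.
    = (2·9 + 2 + 0 − 9 − 1) / 2 = 10 / 2 = 5.

5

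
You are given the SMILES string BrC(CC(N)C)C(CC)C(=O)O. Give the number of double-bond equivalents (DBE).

1

Molecular formula: C8H16BrNO2.
DoU = (2C + 2 + N − H − X) / 2, where X is the halogen count and O/S are ignored.
    = (2·8 + 2 + 1 − 16 − 1) / 2 = 2 / 2 = 1.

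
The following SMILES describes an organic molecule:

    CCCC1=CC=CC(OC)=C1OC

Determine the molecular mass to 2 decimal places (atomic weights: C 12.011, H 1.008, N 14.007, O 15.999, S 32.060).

First, the molecular formula is C11H16O2 (counting implicit H from valence).
  C: 11 × 12.011 = 132.121
  H: 16 × 1.008 = 16.128
  O: 2 × 15.999 = 31.998
Sum: 11×12.011 + 16×1.008 + 2×15.999 = 180.247 → 180.25 g/mol.

180.25 g/mol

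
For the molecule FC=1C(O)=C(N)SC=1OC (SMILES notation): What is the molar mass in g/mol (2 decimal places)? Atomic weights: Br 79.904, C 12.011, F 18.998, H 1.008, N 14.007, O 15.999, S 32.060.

163.17 g/mol

First, the molecular formula is C5H6FNO2S (counting implicit H from valence).
  C: 5 × 12.011 = 60.055
  F: 1 × 18.998 = 18.998
  H: 6 × 1.008 = 6.048
  N: 1 × 14.007 = 14.007
  O: 2 × 15.999 = 31.998
  S: 1 × 32.060 = 32.060
Sum: 5×12.011 + 1×18.998 + 6×1.008 + 1×14.007 + 2×15.999 + 1×32.060 = 163.166 → 163.17 g/mol.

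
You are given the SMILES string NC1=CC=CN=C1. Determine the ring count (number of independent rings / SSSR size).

1

In SMILES, each pair of matching ring-closure digits denotes one ring-closing bond; the number of such bonds equals the number of independent rings.
Ring-closure bonds here: 1.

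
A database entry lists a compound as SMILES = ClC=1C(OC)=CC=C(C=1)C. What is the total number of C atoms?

Count every carbon token in the SMILES (each C, including those in ring-closure positions and inside branches).
Carbon count: 8.

8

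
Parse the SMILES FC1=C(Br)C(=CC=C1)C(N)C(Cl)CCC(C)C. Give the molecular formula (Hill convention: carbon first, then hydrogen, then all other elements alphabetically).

Walk through each heavy atom and fill implicit hydrogens from standard valence (C 4, N 3, O 2, S 2, halogen 1):
  atom 1: F (halogen, monovalent) → 0 H
  atom 2: C, bond orders sum to 4 (valence 4) → 0 H
  atom 3: C, bond orders sum to 4 (valence 4) → 0 H
  atom 4: Br (halogen, monovalent) → 0 H
  atom 5: C, bond orders sum to 4 (valence 4) → 0 H
  atom 6: C, bond orders sum to 3 (valence 4) → 1 H
  atom 7: C, bond orders sum to 3 (valence 4) → 1 H
  atom 8: C, bond orders sum to 3 (valence 4) → 1 H
  atom 9: C, bond orders sum to 3 (valence 4) → 1 H
  atom 10: N, bond orders sum to 1 (valence 3) → 2 H
  atom 11: C, bond orders sum to 3 (valence 4) → 1 H
  atom 12: Cl (halogen, monovalent) → 0 H
  atom 13: C, bond orders sum to 2 (valence 4) → 2 H
  atom 14: C, bond orders sum to 2 (valence 4) → 2 H
  atom 15: C, bond orders sum to 3 (valence 4) → 1 H
  atom 16: C, bond orders sum to 1 (valence 4) → 3 H
  atom 17: C, bond orders sum to 1 (valence 4) → 3 H
Totals → C:13, H:18, Br:1, Cl:1, F:1, N:1.

C13H18BrClFN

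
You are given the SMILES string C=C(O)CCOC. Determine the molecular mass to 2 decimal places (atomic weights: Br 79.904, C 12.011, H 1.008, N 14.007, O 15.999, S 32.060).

102.13 g/mol

First, the molecular formula is C5H10O2 (counting implicit H from valence).
  C: 5 × 12.011 = 60.055
  H: 10 × 1.008 = 10.080
  O: 2 × 15.999 = 31.998
Sum: 5×12.011 + 10×1.008 + 2×15.999 = 102.133 → 102.13 g/mol.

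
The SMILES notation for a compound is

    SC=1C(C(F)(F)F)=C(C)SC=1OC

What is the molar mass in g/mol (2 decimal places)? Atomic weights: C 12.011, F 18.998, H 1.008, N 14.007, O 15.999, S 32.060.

228.25 g/mol

First, the molecular formula is C7H7F3OS2 (counting implicit H from valence).
  C: 7 × 12.011 = 84.077
  F: 3 × 18.998 = 56.994
  H: 7 × 1.008 = 7.056
  O: 1 × 15.999 = 15.999
  S: 2 × 32.060 = 64.120
Sum: 7×12.011 + 3×18.998 + 7×1.008 + 1×15.999 + 2×32.060 = 228.246 → 228.25 g/mol.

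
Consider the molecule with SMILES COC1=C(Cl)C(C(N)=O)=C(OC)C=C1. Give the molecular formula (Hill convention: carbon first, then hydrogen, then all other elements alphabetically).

C9H10ClNO3

Walk through each heavy atom and fill implicit hydrogens from standard valence (C 4, N 3, O 2, S 2, halogen 1):
  atom 1: C, bond orders sum to 1 (valence 4) → 3 H
  atom 2: O, bond orders sum to 2 (valence 2) → 0 H
  atom 3: C, bond orders sum to 4 (valence 4) → 0 H
  atom 4: C, bond orders sum to 4 (valence 4) → 0 H
  atom 5: Cl (halogen, monovalent) → 0 H
  atom 6: C, bond orders sum to 4 (valence 4) → 0 H
  atom 7: C, bond orders sum to 4 (valence 4) → 0 H
  atom 8: N, bond orders sum to 1 (valence 3) → 2 H
  atom 9: O, bond orders sum to 2 (valence 2) → 0 H
  atom 10: C, bond orders sum to 4 (valence 4) → 0 H
  atom 11: O, bond orders sum to 2 (valence 2) → 0 H
  atom 12: C, bond orders sum to 1 (valence 4) → 3 H
  atom 13: C, bond orders sum to 3 (valence 4) → 1 H
  atom 14: C, bond orders sum to 3 (valence 4) → 1 H
Totals → C:9, H:10, Cl:1, N:1, O:3.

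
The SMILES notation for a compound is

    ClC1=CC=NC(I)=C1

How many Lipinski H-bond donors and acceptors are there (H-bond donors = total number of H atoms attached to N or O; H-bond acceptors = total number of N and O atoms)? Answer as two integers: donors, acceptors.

0, 1

Donors: find every N or O and count the H atoms it carries.
  atom 5 (N): bond orders sum to 3 → 0 H
Lipinski HBD = 0.
Acceptors: N atoms = 1, O atoms = 0 → HBA = 1.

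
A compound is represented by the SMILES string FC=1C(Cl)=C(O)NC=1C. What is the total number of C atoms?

5

Count every carbon token in the SMILES (each C, including those in ring-closure positions and inside branches).
Carbon count: 5.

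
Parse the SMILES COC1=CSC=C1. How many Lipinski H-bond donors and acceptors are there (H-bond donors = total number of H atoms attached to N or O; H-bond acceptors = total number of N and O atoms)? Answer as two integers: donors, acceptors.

0, 1

Donors: find every N or O and count the H atoms it carries.
  atom 2 (O): bond orders sum to 2 → 0 H
Lipinski HBD = 0.
Acceptors: N atoms = 0, O atoms = 1 → HBA = 1.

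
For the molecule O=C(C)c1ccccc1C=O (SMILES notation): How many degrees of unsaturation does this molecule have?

Molecular formula: C9H8O2.
DoU = (2C + 2 + N − H − X) / 2, where X is the halogen count and O/S are ignored.
    = (2·9 + 2 + 0 − 8 − 0) / 2 = 12 / 2 = 6.

6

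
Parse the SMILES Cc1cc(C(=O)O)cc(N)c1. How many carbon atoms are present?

Count every carbon token in the SMILES (each C, including those in ring-closure positions and inside branches).
Carbon count: 8.

8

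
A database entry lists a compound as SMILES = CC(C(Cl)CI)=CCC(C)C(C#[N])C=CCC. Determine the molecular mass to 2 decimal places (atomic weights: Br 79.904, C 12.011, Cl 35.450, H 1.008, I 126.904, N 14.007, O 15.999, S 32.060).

365.68 g/mol

First, the molecular formula is C14H21ClIN (counting implicit H from valence).
  C: 14 × 12.011 = 168.154
  Cl: 1 × 35.450 = 35.450
  H: 21 × 1.008 = 21.168
  I: 1 × 126.904 = 126.904
  N: 1 × 14.007 = 14.007
Sum: 14×12.011 + 1×35.450 + 21×1.008 + 1×126.904 + 1×14.007 = 365.683 → 365.68 g/mol.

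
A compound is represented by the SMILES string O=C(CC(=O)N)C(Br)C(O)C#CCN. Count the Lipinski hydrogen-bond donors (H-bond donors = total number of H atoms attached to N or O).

Donors: find every N or O and count the H atoms it carries.
  atom 1 (O): bond orders sum to 2 → 0 H
  atom 5 (O): bond orders sum to 2 → 0 H
  atom 6 (N): bond orders sum to 1 → 2 H
  atom 10 (O): bond orders sum to 1 → 1 H
  atom 14 (N): bond orders sum to 1 → 2 H
Lipinski HBD = 5.

5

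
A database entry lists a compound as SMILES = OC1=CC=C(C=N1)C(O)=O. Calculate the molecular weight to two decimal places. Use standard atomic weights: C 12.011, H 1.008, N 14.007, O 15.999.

First, the molecular formula is C6H5NO3 (counting implicit H from valence).
  C: 6 × 12.011 = 72.066
  H: 5 × 1.008 = 5.040
  N: 1 × 14.007 = 14.007
  O: 3 × 15.999 = 47.997
Sum: 6×12.011 + 5×1.008 + 1×14.007 + 3×15.999 = 139.110 → 139.11 g/mol.

139.11 g/mol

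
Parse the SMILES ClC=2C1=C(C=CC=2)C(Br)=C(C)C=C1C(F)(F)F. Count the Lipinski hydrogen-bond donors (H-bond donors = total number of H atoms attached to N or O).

Donors: find every N or O and count the H atoms it carries.
  (no N or O atoms present)
Lipinski HBD = 0.

0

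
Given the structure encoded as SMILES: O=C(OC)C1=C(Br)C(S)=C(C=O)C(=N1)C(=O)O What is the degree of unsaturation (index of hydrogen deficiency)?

7

Molecular formula: C9H6BrNO5S.
DoU = (2C + 2 + N − H − X) / 2, where X is the halogen count and O/S are ignored.
    = (2·9 + 2 + 1 − 6 − 1) / 2 = 14 / 2 = 7.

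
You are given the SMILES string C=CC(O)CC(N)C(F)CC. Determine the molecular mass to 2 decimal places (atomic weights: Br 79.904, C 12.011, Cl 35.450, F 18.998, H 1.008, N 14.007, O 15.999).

First, the molecular formula is C8H16FNO (counting implicit H from valence).
  C: 8 × 12.011 = 96.088
  F: 1 × 18.998 = 18.998
  H: 16 × 1.008 = 16.128
  N: 1 × 14.007 = 14.007
  O: 1 × 15.999 = 15.999
Sum: 8×12.011 + 1×18.998 + 16×1.008 + 1×14.007 + 1×15.999 = 161.220 → 161.22 g/mol.

161.22 g/mol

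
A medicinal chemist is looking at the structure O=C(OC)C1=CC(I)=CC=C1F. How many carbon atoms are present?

Count every carbon token in the SMILES (each C, including those in ring-closure positions and inside branches).
Carbon count: 8.

8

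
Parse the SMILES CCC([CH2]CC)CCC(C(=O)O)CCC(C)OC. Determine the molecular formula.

C15H30O3

Walk through each heavy atom and fill implicit hydrogens from standard valence (C 4, N 3, O 2, S 2, halogen 1):
  atom 1: C, bond orders sum to 1 (valence 4) → 3 H
  atom 2: C, bond orders sum to 2 (valence 4) → 2 H
  atom 3: C, bond orders sum to 3 (valence 4) → 1 H
  atom 4: C with explicit H count 2
  atom 5: C, bond orders sum to 2 (valence 4) → 2 H
  atom 6: C, bond orders sum to 1 (valence 4) → 3 H
  atom 7: C, bond orders sum to 2 (valence 4) → 2 H
  atom 8: C, bond orders sum to 2 (valence 4) → 2 H
  atom 9: C, bond orders sum to 3 (valence 4) → 1 H
  atom 10: C, bond orders sum to 4 (valence 4) → 0 H
  atom 11: O, bond orders sum to 2 (valence 2) → 0 H
  atom 12: O, bond orders sum to 1 (valence 2) → 1 H
  atom 13: C, bond orders sum to 2 (valence 4) → 2 H
  atom 14: C, bond orders sum to 2 (valence 4) → 2 H
  atom 15: C, bond orders sum to 3 (valence 4) → 1 H
  atom 16: C, bond orders sum to 1 (valence 4) → 3 H
  atom 17: O, bond orders sum to 2 (valence 2) → 0 H
  atom 18: C, bond orders sum to 1 (valence 4) → 3 H
Totals → C:15, H:30, O:3.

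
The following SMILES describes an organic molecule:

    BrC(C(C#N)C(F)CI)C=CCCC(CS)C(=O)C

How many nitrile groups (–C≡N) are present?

The nitrile motif appears at heavy-atom position 4 in the SMILES.
Other groups present: 1 alkene, 1 ketone, 1 thiol.
Nitrile count: 1.

1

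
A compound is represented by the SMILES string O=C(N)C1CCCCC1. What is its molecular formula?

Walk through each heavy atom and fill implicit hydrogens from standard valence (C 4, N 3, O 2, S 2, halogen 1):
  atom 1: O, bond orders sum to 2 (valence 2) → 0 H
  atom 2: C, bond orders sum to 4 (valence 4) → 0 H
  atom 3: N, bond orders sum to 1 (valence 3) → 2 H
  atom 4: C, bond orders sum to 3 (valence 4) → 1 H
  atom 5: C, bond orders sum to 2 (valence 4) → 2 H
  atom 6: C, bond orders sum to 2 (valence 4) → 2 H
  atom 7: C, bond orders sum to 2 (valence 4) → 2 H
  atom 8: C, bond orders sum to 2 (valence 4) → 2 H
  atom 9: C, bond orders sum to 2 (valence 4) → 2 H
Totals → C:7, H:13, N:1, O:1.
In Hill order: C7H13NO.

C7H13NO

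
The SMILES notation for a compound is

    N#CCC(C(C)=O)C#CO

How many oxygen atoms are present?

2

Scan the SMILES for O atoms (remember two-letter symbols like Cl and Br are single atoms).
Oxygen count: 2.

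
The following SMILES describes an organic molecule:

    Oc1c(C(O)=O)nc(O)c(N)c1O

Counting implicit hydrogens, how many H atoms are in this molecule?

6

Walk through each heavy atom and fill implicit hydrogens from standard valence (C 4, N 3, O 2, S 2, halogen 1); for lowercase aromatic atoms, an aromatic c carries 1 H when it has two neighbours and 0 H with three, and aromatic n carries 0 H:
  atom 1: O, bond orders sum to 1 (valence 2) → 1 H
  atom 2: aromatic c, 3 neighbours → 0 H
  atom 3: aromatic c, 3 neighbours → 0 H
  atom 4: C, bond orders sum to 4 (valence 4) → 0 H
  atom 5: O, bond orders sum to 1 (valence 2) → 1 H
  atom 6: O, bond orders sum to 2 (valence 2) → 0 H
  atom 7: aromatic n, 2 neighbours → 0 H
  atom 8: aromatic c, 3 neighbours → 0 H
  atom 9: O, bond orders sum to 1 (valence 2) → 1 H
  atom 10: aromatic c, 3 neighbours → 0 H
  atom 11: N, bond orders sum to 1 (valence 3) → 2 H
  atom 12: aromatic c, 3 neighbours → 0 H
  atom 13: O, bond orders sum to 1 (valence 2) → 1 H
Total hydrogens: 6.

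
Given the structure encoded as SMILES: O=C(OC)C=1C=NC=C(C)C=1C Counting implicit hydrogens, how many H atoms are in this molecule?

11

Walk through each heavy atom and fill implicit hydrogens from standard valence (C 4, N 3, O 2, S 2, halogen 1):
  atom 1: O, bond orders sum to 2 (valence 2) → 0 H
  atom 2: C, bond orders sum to 4 (valence 4) → 0 H
  atom 3: O, bond orders sum to 2 (valence 2) → 0 H
  atom 4: C, bond orders sum to 1 (valence 4) → 3 H
  atom 5: C, bond orders sum to 4 (valence 4) → 0 H
  atom 6: C, bond orders sum to 3 (valence 4) → 1 H
  atom 7: N, bond orders sum to 3 (valence 3) → 0 H
  atom 8: C, bond orders sum to 3 (valence 4) → 1 H
  atom 9: C, bond orders sum to 4 (valence 4) → 0 H
  atom 10: C, bond orders sum to 1 (valence 4) → 3 H
  atom 11: C, bond orders sum to 4 (valence 4) → 0 H
  atom 12: C, bond orders sum to 1 (valence 4) → 3 H
Total hydrogens: 11.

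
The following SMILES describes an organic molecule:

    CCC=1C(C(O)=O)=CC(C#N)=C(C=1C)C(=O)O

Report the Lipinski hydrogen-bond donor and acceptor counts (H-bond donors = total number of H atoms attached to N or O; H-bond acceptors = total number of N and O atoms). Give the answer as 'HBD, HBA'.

Donors: find every N or O and count the H atoms it carries.
  atom 6 (O): bond orders sum to 1 → 1 H
  atom 7 (O): bond orders sum to 2 → 0 H
  atom 11 (N): bond orders sum to 3 → 0 H
  atom 16 (O): bond orders sum to 2 → 0 H
  atom 17 (O): bond orders sum to 1 → 1 H
Lipinski HBD = 2.
Acceptors: N atoms = 1, O atoms = 4 → HBA = 5.

2, 5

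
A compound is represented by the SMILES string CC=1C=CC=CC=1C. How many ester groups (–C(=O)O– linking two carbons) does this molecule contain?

Scan the SMILES for the ester motif — none present.

0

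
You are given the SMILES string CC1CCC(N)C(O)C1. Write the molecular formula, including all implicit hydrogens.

C7H15NO

Walk through each heavy atom and fill implicit hydrogens from standard valence (C 4, N 3, O 2, S 2, halogen 1):
  atom 1: C, bond orders sum to 1 (valence 4) → 3 H
  atom 2: C, bond orders sum to 3 (valence 4) → 1 H
  atom 3: C, bond orders sum to 2 (valence 4) → 2 H
  atom 4: C, bond orders sum to 2 (valence 4) → 2 H
  atom 5: C, bond orders sum to 3 (valence 4) → 1 H
  atom 6: N, bond orders sum to 1 (valence 3) → 2 H
  atom 7: C, bond orders sum to 3 (valence 4) → 1 H
  atom 8: O, bond orders sum to 1 (valence 2) → 1 H
  atom 9: C, bond orders sum to 2 (valence 4) → 2 H
Totals → C:7, H:15, N:1, O:1.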